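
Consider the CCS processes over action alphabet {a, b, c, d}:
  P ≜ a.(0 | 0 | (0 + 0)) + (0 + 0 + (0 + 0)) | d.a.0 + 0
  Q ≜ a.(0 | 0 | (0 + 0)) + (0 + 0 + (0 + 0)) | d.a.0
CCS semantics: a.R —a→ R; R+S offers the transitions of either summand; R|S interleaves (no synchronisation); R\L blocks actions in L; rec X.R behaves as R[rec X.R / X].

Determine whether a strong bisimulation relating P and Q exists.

bisimilar

LTS(P): 4 reachable states
  u0 = a.(0 | 0 | (0 + 0)) + (0 + 0 + (0 + 0)) | d.a.0 + 0 has moves --a--▸ u1, --d--▸ u2
  u1 = 0 | 0 | (0 + 0) has moves ∅
  u2 = (0 + 0 + (0 + 0)) | a.0 has moves --a--▸ u3
  u3 = (0 + 0 + (0 + 0)) | 0 has moves ∅
LTS(Q): 4 reachable states
  v0 = a.(0 | 0 | (0 + 0)) + (0 + 0 + (0 + 0)) | d.a.0 has moves --a--▸ v1, --d--▸ v2
  v1 = 0 | 0 | (0 + 0) has moves ∅
  v2 = (0 + 0 + (0 + 0)) | a.0 has moves --a--▸ v3
  v3 = (0 + 0 + (0 + 0)) | 0 has moves ∅
Partition-refinement fixed point:
  B0 = {u0, v0}
  B1 = {u1, u3, v1, v3}
  B2 = {u2, v2}
u0 ∈ B0, v0 ∈ B0 → same block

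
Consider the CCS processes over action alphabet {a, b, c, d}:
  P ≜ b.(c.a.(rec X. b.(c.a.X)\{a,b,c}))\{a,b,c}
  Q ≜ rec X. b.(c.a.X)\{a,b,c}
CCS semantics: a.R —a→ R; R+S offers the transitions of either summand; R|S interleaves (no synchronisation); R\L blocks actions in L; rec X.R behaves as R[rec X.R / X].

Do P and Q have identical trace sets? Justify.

Reachable graph of P (2 states):
  u0 = b.(c.a.(rec X. b.(c.a.X)\{a,b,c}))\{a,b,c} ⊢ -b-> u1
  u1 = (c.a.(rec X. b.(c.a.X)\{a,b,c}))\{a,b,c} ⊢ deadlocked
Reachable graph of Q (2 states):
  v0 = rec X. b.(c.a.X)\{a,b,c} ⊢ -b-> v1
  v1 = (c.a.(rec X. b.(c.a.X)\{a,b,c}))\{a,b,c} ⊢ deadlocked
Coarsest stable partition (strong bisimilarity classes):
  B0 = {u0, v0}
  B1 = {u1, v1}
u0 ∈ B0, v0 ∈ B0 → same block
Bisimilar ⇒ trace-equivalent.

traces(P) = traces(Q)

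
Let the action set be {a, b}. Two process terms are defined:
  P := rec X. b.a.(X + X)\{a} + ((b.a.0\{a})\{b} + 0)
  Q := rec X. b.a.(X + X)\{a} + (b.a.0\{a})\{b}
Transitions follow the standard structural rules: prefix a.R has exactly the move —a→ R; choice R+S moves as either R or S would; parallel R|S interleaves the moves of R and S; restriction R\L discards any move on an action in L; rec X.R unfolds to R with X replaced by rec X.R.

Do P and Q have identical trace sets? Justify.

LTS(P): 4 reachable states
  u0 = rec X. b.a.(X + X)\{a} + ((b.a.0\{a})\{b} + 0) :: -b-> u1
  u1 = a.((rec X. b.a.(X + X)\{a} + ((b.a.0\{a})\{b} + 0)) + (rec X. b.a.(X + X)\{a} + ((b.a.0\{a})\{b} + 0)))\{a} :: -a-> u2
  u2 = ((rec X. b.a.(X + X)\{a} + ((b.a.0\{a})\{b} + 0)) + (rec X. b.a.(X + X)\{a} + ((b.a.0\{a})\{b} + 0)))\{a} :: -b-> u3
  u3 = (a.((rec X. b.a.(X + X)\{a} + ((b.a.0\{a})\{b} + 0)) + (rec X. b.a.(X + X)\{a} + ((b.a.0\{a})\{b} + 0)))\{a})\{a} :: ∅
LTS(Q): 4 reachable states
  v0 = rec X. b.a.(X + X)\{a} + (b.a.0\{a})\{b} :: -b-> v1
  v1 = a.((rec X. b.a.(X + X)\{a} + (b.a.0\{a})\{b}) + (rec X. b.a.(X + X)\{a} + (b.a.0\{a})\{b}))\{a} :: -a-> v2
  v2 = ((rec X. b.a.(X + X)\{a} + (b.a.0\{a})\{b}) + (rec X. b.a.(X + X)\{a} + (b.a.0\{a})\{b}))\{a} :: -b-> v3
  v3 = (a.((rec X. b.a.(X + X)\{a} + (b.a.0\{a})\{b}) + (rec X. b.a.(X + X)\{a} + (b.a.0\{a})\{b}))\{a})\{a} :: ∅
Partition-refinement fixed point:
  B0 = {u0, v0}
  B1 = {u1, v1}
  B2 = {u2, v2}
  B3 = {u3, v3}
u0 ∈ B0, v0 ∈ B0 → same block
Bisimilar ⇒ trace-equivalent.

traces(P) = traces(Q)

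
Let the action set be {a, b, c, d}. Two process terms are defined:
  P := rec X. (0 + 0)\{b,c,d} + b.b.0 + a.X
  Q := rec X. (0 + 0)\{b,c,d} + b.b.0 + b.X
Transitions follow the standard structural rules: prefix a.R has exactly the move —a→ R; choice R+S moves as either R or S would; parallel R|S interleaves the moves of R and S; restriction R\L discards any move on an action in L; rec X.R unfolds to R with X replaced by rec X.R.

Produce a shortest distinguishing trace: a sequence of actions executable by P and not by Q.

Reachable graph of P (3 states):
  u0 = rec X. (0 + 0)\{b,c,d} + b.b.0 + a.X ⊢ ··a··> u0, ··b··> u1
  u1 = b.0 ⊢ ··b··> u2
  u2 = 0 ⊢ (no moves)
Reachable graph of Q (3 states):
  v0 = rec X. (0 + 0)\{b,c,d} + b.b.0 + b.X ⊢ ··b··> v0, ··b··> v1
  v1 = b.0 ⊢ ··b··> v2
  v2 = 0 ⊢ (no moves)
Run σ = ⟨a⟩ on P: start {u0}
  after a @ step 1: {u0}
  — P admits the full trace.
Run σ = ⟨a⟩ on Q: start {v0}
  after a @ step 1: no successor for Q

a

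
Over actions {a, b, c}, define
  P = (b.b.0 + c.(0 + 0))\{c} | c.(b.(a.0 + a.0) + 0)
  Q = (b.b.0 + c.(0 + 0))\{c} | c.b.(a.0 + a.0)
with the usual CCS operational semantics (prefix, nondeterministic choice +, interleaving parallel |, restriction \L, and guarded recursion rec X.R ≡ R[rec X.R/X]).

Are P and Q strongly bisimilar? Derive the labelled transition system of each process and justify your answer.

bisimilar

P's transition system — 12 states:
  s0 = (b.b.0 + c.(0 + 0))\{c} | c.(b.(a.0 + a.0) + 0) | —b→ s1, —c→ s2
  s1 = (b.0)\{c} | c.(b.(a.0 + a.0) + 0) | —b→ s3, —c→ s4
  s2 = (b.b.0 + c.(0 + 0))\{c} | (b.(a.0 + a.0) + 0) | —b→ s4, —b→ s5
  s3 = 0\{c} | c.(b.(a.0 + a.0) + 0) | —c→ s6
  s4 = (b.0)\{c} | (b.(a.0 + a.0) + 0) | —b→ s6, —b→ s7
  s5 = (b.b.0 + c.(0 + 0))\{c} | (a.0 + a.0) | —a→ s8, —b→ s7
  s6 = 0\{c} | (b.(a.0 + a.0) + 0) | —b→ s9
  s7 = (b.0)\{c} | (a.0 + a.0) | —a→ s10, —b→ s9
  s8 = (b.b.0 + c.(0 + 0))\{c} | 0 | —b→ s10
  s9 = 0\{c} | (a.0 + a.0) | —a→ s11
  s10 = (b.0)\{c} | 0 | —b→ s11
  s11 = 0\{c} | 0 | ∅
Q's transition system — 12 states:
  t0 = (b.b.0 + c.(0 + 0))\{c} | c.b.(a.0 + a.0) | —b→ t1, —c→ t2
  t1 = (b.0)\{c} | c.b.(a.0 + a.0) | —b→ t3, —c→ t4
  t2 = (b.b.0 + c.(0 + 0))\{c} | b.(a.0 + a.0) | —b→ t4, —b→ t5
  t3 = 0\{c} | c.b.(a.0 + a.0) | —c→ t6
  t4 = (b.0)\{c} | b.(a.0 + a.0) | —b→ t6, —b→ t7
  t5 = (b.b.0 + c.(0 + 0))\{c} | (a.0 + a.0) | —a→ t8, —b→ t7
  t6 = 0\{c} | b.(a.0 + a.0) | —b→ t9
  t7 = (b.0)\{c} | (a.0 + a.0) | —a→ t10, —b→ t9
  t8 = (b.b.0 + c.(0 + 0))\{c} | 0 | —b→ t10
  t9 = 0\{c} | (a.0 + a.0) | —a→ t11
  t10 = (b.0)\{c} | 0 | —b→ t11
  t11 = 0\{c} | 0 | ∅
Coarsest stable partition (strong bisimilarity classes):
  B0 = {s0, t0}
  B1 = {s1, t1}
  B2 = {s3, t3}
  B3 = {s6, t6}
  B4 = {s9, t9}
  B5 = {s11, t11}
  B6 = {s4, t4}
  B7 = {s7, t7}
  B8 = {s10, t10}
  B9 = {s2, t2}
  B10 = {s5, t5}
  B11 = {s8, t8}
s0 ∈ B0, t0 ∈ B0 → same block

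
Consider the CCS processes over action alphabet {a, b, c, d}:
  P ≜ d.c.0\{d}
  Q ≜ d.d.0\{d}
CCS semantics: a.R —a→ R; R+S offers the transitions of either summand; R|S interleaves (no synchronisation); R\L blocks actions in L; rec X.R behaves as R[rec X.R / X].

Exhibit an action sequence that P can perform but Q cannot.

Reachable graph of P (3 states):
  s0 = d.c.0\{d} | —d→ s1
  s1 = c.0\{d} | —c→ s2
  s2 = 0\{d} | ·
Reachable graph of Q (3 states):
  t0 = d.d.0\{d} | —d→ t1
  t1 = d.0\{d} | —d→ t2
  t2 = 0\{d} | ·
Executing dc from P (initial set {s0}):
  after d @ step 1: {s1}
  after c @ step 2: {s2}
  — P admits the full trace.
Executing dc from Q (initial set {t0}):
  after d @ step 1: {t1}
  after c @ step 2: no successor for Q

dc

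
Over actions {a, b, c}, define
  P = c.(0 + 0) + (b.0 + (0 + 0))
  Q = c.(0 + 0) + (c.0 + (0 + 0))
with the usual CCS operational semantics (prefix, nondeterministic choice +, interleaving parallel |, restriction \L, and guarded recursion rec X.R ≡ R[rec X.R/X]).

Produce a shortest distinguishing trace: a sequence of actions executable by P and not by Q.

P's transition system — 3 states:
  s0 = c.(0 + 0) + (b.0 + (0 + 0)) has moves -b-> s1, -c-> s2
  s1 = 0 has moves (no moves)
  s2 = 0 + 0 has moves (no moves)
Q's transition system — 3 states:
  t0 = c.(0 + 0) + (c.0 + (0 + 0)) has moves -c-> t1, -c-> t2
  t1 = 0 has moves (no moves)
  t2 = 0 + 0 has moves (no moves)
Executing b from P (initial set {s0}):
  after b @ step 1: {s1}
  P completes σ.
Executing b from Q (initial set {t0}):
  after b @ step 1: no successor for Q

b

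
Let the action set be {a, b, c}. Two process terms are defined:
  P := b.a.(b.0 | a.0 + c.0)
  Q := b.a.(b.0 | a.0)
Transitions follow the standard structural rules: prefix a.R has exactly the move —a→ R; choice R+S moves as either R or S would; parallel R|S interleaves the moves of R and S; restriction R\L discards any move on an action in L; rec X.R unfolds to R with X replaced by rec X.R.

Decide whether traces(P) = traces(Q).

traces(P) ≠ traces(Q) — witness ⟨bac⟩

LTS(P): 7 reachable states
  m0 = b.a.(b.0 | a.0 + c.0) has moves -b-> m1
  m1 = a.(b.0 | a.0 + c.0) has moves -a-> m2
  m2 = b.0 | a.0 + c.0 has moves -a-> m3, -b-> m4, -c-> m5
  m3 = b.0 | 0 has moves -b-> m6
  m4 = 0 | a.0 has moves -a-> m6
  m5 = 0 has moves (no moves)
  m6 = 0 | 0 has moves (no moves)
LTS(Q): 6 reachable states
  n0 = b.a.(b.0 | a.0) has moves -b-> n1
  n1 = a.(b.0 | a.0) has moves -a-> n2
  n2 = b.0 | a.0 has moves -a-> n3, -b-> n4
  n3 = b.0 | 0 has moves -b-> n5
  n4 = 0 | a.0 has moves -a-> n5
  n5 = 0 | 0 has moves (no moves)
Run σ = ⟨bac⟩ on P: start {m0}
  [1] b ⇒ {m1}
  [2] a ⇒ {m2}
  [3] c ⇒ {m5}
  P completes σ.
Run σ = ⟨bac⟩ on Q: start {n0}
  [1] b ⇒ {n1}
  [2] a ⇒ {n2}
  [3] c ⇒ ∅  — Q cannot continue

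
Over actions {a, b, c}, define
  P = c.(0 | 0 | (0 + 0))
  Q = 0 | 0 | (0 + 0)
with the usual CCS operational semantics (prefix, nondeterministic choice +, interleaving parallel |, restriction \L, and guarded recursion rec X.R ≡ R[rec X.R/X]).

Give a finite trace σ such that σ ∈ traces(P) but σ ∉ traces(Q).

LTS(P): 2 reachable states
  m0 = c.(0 | 0 | (0 + 0)) :: -c-> m1
  m1 = 0 | 0 | (0 + 0) :: (no moves)
LTS(Q): 1 reachable states
  n0 = 0 | 0 | (0 + 0) :: (no moves)
Run σ = ⟨c⟩ on P: start {m0}
  step 1 (c): {m1}
  P completes σ.
Run σ = ⟨c⟩ on Q: start {n0}
  step 1 (c): no successor for Q

c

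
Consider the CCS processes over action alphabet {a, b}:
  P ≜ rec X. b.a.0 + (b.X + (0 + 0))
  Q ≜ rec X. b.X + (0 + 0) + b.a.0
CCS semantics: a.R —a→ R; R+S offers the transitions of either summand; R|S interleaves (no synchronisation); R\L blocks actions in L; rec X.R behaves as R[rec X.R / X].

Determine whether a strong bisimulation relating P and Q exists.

LTS(P): 3 reachable states
  m0 = rec X. b.a.0 + (b.X + (0 + 0)) ⊢ ··b··> m0, ··b··> m1
  m1 = a.0 ⊢ ··a··> m2
  m2 = 0 ⊢ stopped
LTS(Q): 3 reachable states
  n0 = rec X. b.X + (0 + 0) + b.a.0 ⊢ ··b··> n0, ··b··> n1
  n1 = a.0 ⊢ ··a··> n2
  n2 = 0 ⊢ stopped
Partition-refinement fixed point:
  B0 = {m0, n0}
  B1 = {m1, n1}
  B2 = {m2, n2}
m0 ∈ B0, n0 ∈ B0 → same block

P ~ Q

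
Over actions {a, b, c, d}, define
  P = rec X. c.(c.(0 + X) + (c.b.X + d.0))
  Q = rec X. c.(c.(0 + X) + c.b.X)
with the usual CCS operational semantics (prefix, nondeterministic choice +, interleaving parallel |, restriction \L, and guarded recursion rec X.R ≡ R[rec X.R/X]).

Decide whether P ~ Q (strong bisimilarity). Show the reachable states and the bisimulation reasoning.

NO

Reachable graph of P (5 states):
  s0 = rec X. c.(c.(0 + X) + (c.b.X + d.0)) has moves -c-> s1
  s1 = c.(0 + (rec X. c.(c.(0 + X) + (c.b.X + d.0)))) + (c.b.(rec X. c.(c.(0 + X) + (c.b.X + d.0))) + d.0) has moves -c-> s2, -c-> s3, -d-> s4
  s2 = 0 + (rec X. c.(c.(0 + X) + (c.b.X + d.0))) has moves -c-> s1
  s3 = b.(rec X. c.(c.(0 + X) + (c.b.X + d.0))) has moves -b-> s0
  s4 = 0 has moves deadlocked
Reachable graph of Q (4 states):
  t0 = rec X. c.(c.(0 + X) + c.b.X) has moves -c-> t1
  t1 = c.(0 + (rec X. c.(c.(0 + X) + c.b.X))) + c.b.(rec X. c.(c.(0 + X) + c.b.X)) has moves -c-> t2, -c-> t3
  t2 = 0 + (rec X. c.(c.(0 + X) + c.b.X)) has moves -c-> t1
  t3 = b.(rec X. c.(c.(0 + X) + c.b.X)) has moves -b-> t0
Bisimilarity quotient blocks:
  B0 = {s0, s2}
  B1 = {s1}
  B2 = {s3}
  B3 = {s4}
  B4 = {t0, t2}
  B5 = {t1}
  B6 = {t3}
s0 ∈ B0, t0 ∈ B4 → different blocks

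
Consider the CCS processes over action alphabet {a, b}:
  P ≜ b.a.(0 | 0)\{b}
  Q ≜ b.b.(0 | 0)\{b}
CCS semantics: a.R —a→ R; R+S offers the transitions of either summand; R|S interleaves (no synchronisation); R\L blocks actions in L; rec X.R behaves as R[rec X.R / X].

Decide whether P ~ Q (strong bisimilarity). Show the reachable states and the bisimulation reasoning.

Reachable graph of P (3 states):
  u0 = b.a.(0 | 0)\{b} has moves —b→ u1
  u1 = a.(0 | 0)\{b} has moves —a→ u2
  u2 = (0 | 0)\{b} has moves (no moves)
Reachable graph of Q (3 states):
  v0 = b.b.(0 | 0)\{b} has moves —b→ v1
  v1 = b.(0 | 0)\{b} has moves —b→ v2
  v2 = (0 | 0)\{b} has moves (no moves)
Bisimilarity quotient blocks:
  B0 = {u0}
  B1 = {u1}
  B2 = {u2, v2}
  B3 = {v0}
  B4 = {v1}
u0 ∈ B0, v0 ∈ B3 → different blocks

P ≁ Q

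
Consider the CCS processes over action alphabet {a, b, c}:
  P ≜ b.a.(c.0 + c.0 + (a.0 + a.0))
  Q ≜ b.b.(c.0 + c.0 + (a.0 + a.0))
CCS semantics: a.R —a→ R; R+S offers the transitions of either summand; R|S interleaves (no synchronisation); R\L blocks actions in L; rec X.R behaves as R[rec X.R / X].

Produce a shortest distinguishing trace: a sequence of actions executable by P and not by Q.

LTS(P): 4 reachable states
  s0 = b.a.(c.0 + c.0 + (a.0 + a.0)) | -b-> s1
  s1 = a.(c.0 + c.0 + (a.0 + a.0)) | -a-> s2
  s2 = c.0 + c.0 + (a.0 + a.0) | -a-> s3, -c-> s3
  s3 = 0 | ∅
LTS(Q): 4 reachable states
  t0 = b.b.(c.0 + c.0 + (a.0 + a.0)) | -b-> t1
  t1 = b.(c.0 + c.0 + (a.0 + a.0)) | -b-> t2
  t2 = c.0 + c.0 + (a.0 + a.0) | -a-> t3, -c-> t3
  t3 = 0 | ∅
Run σ = ⟨ba⟩ on P: start {s0}
  after b @ step 1: {s1}
  after a @ step 2: {s2}
  P completes σ.
Run σ = ⟨ba⟩ on Q: start {t0}
  after b @ step 1: {t1}
  after a @ step 2: no successor for Q

ba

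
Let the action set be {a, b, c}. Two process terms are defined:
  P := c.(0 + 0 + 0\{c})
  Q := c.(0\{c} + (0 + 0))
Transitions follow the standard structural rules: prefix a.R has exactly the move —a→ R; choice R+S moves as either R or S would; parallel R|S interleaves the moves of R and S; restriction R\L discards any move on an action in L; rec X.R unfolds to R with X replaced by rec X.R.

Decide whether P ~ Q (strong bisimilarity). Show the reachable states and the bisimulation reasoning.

bisimilar

P's transition system — 2 states:
  p0 = c.(0 + 0 + 0\{c}) | ··c··> p1
  p1 = 0 + 0 + 0\{c} | stopped
Q's transition system — 2 states:
  q0 = c.(0\{c} + (0 + 0)) | ··c··> q1
  q1 = 0\{c} + (0 + 0) | stopped
Coarsest stable partition (strong bisimilarity classes):
  B0 = {p0, q0}
  B1 = {p1, q1}
p0 ∈ B0, q0 ∈ B0 → same block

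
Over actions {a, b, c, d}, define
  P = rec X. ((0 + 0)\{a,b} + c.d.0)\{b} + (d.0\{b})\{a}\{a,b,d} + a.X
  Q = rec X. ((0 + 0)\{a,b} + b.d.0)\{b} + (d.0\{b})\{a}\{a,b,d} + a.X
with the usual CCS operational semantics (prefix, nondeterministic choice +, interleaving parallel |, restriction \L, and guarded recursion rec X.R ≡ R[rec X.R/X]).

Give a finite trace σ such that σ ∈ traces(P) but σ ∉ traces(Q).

c

Reachable graph of P (3 states):
  m0 = rec X. ((0 + 0)\{a,b} + c.d.0)\{b} + (d.0\{b})\{a}\{a,b,d} + a.X ⊢ --a--▸ m0, --c--▸ m1
  m1 = (d.0)\{b} ⊢ --d--▸ m2
  m2 = 0\{b} ⊢ ∅
Reachable graph of Q (1 states):
  n0 = rec X. ((0 + 0)\{a,b} + b.d.0)\{b} + (d.0\{b})\{a}\{a,b,d} + a.X ⊢ --a--▸ n0
Trace ⟨c⟩ through P, begin at {m0}:
  after c @ step 1: {m1}
  P completes σ.
Trace ⟨c⟩ through Q, begin at {n0}:
  after c @ step 1: ∅  — Q cannot continue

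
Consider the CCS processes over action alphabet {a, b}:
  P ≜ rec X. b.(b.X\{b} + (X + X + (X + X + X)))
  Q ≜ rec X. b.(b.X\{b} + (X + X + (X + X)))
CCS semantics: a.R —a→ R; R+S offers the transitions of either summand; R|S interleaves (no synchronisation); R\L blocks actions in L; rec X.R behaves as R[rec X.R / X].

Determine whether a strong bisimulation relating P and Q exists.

YES

Reachable graph of P (3 states):
  m0 = rec X. b.(b.X\{b} + (X + X + (X + X + X))) | —b→ m1
  m1 = b.(rec X. b.(b.X\{b} + (X + X + (X + X + X))))\{b} + ((rec X. b.(b.X\{b} + (X + X + (X + X + X)))) + (rec X. b.(b.X\{b} + (X + X + (X + X + X)))) + ((rec X. b.(b.X\{b} + (X + X + (X + X + X)))) + (rec X. b.(b.X\{b} + (X + X + (X + X + X)))) + (rec X. b.(b.X\{b} + (X + X + (X + X + X)))))) | —b→ m1, —b→ m2
  m2 = (rec X. b.(b.X\{b} + (X + X + (X + X + X))))\{b} | deadlocked
Reachable graph of Q (3 states):
  n0 = rec X. b.(b.X\{b} + (X + X + (X + X))) | —b→ n1
  n1 = b.(rec X. b.(b.X\{b} + (X + X + (X + X))))\{b} + ((rec X. b.(b.X\{b} + (X + X + (X + X)))) + (rec X. b.(b.X\{b} + (X + X + (X + X)))) + ((rec X. b.(b.X\{b} + (X + X + (X + X)))) + (rec X. b.(b.X\{b} + (X + X + (X + X)))))) | —b→ n1, —b→ n2
  n2 = (rec X. b.(b.X\{b} + (X + X + (X + X))))\{b} | deadlocked
Partition-refinement fixed point:
  B0 = {m0, n0}
  B1 = {m1, n1}
  B2 = {m2, n2}
m0 ∈ B0, n0 ∈ B0 → same block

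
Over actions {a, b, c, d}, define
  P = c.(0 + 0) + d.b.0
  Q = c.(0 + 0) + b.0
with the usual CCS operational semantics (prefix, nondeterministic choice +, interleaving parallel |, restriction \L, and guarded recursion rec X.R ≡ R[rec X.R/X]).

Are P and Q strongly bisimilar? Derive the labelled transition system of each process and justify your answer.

P ≁ Q

LTS(P): 4 reachable states
  m0 = c.(0 + 0) + d.b.0 :: --c--▸ m1, --d--▸ m2
  m1 = 0 + 0 :: ∅
  m2 = b.0 :: --b--▸ m3
  m3 = 0 :: ∅
LTS(Q): 3 reachable states
  n0 = c.(0 + 0) + b.0 :: --b--▸ n1, --c--▸ n2
  n1 = 0 :: ∅
  n2 = 0 + 0 :: ∅
Bisimilarity quotient blocks:
  B0 = {m0}
  B1 = {m2}
  B2 = {m1, m3, n1, n2}
  B3 = {n0}
m0 ∈ B0, n0 ∈ B3 → different blocks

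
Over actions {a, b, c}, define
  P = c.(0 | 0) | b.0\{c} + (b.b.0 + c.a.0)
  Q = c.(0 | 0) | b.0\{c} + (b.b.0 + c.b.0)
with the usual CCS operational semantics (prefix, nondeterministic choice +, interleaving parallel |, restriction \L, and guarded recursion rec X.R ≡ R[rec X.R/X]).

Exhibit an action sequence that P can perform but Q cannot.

ca

LTS(P): 7 reachable states
  s0 = c.(0 | 0) | b.0\{c} + (b.b.0 + c.a.0) | -b-> s1, -b-> s2, -c-> s3, -c-> s4
  s1 = b.0 | -b-> s5
  s2 = c.(0 | 0) | 0\{c} | -c-> s6
  s3 = 0 | 0 | b.0\{c} | -b-> s6
  s4 = a.0 | -a-> s5
  s5 = 0 | ∅
  s6 = 0 | 0 | 0\{c} | ∅
LTS(Q): 6 reachable states
  t0 = c.(0 | 0) | b.0\{c} + (b.b.0 + c.b.0) | -b-> t1, -b-> t2, -c-> t1, -c-> t3
  t1 = b.0 | -b-> t4
  t2 = c.(0 | 0) | 0\{c} | -c-> t5
  t3 = 0 | 0 | b.0\{c} | -b-> t5
  t4 = 0 | ∅
  t5 = 0 | 0 | 0\{c} | ∅
Run σ = ⟨ca⟩ on P: start {s0}
  after c @ step 1: {s3, s4}
  after a @ step 2: {s5}
  — P admits the full trace.
Run σ = ⟨ca⟩ on Q: start {t0}
  after c @ step 1: {t1, t3}
  after a @ step 2: ∅  — Q cannot continue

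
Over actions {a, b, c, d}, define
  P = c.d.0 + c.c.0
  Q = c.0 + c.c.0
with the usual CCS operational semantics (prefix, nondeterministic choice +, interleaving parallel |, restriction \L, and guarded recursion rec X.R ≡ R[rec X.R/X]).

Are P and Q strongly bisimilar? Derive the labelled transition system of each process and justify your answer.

NO

LTS(P): 4 reachable states
  m0 = c.d.0 + c.c.0 ⊢ =c=> m1, =c=> m2
  m1 = c.0 ⊢ =c=> m3
  m2 = d.0 ⊢ =d=> m3
  m3 = 0 ⊢ ·
LTS(Q): 3 reachable states
  n0 = c.0 + c.c.0 ⊢ =c=> n1, =c=> n2
  n1 = 0 ⊢ ·
  n2 = c.0 ⊢ =c=> n1
Bisimilarity quotient blocks:
  B0 = {m0}
  B1 = {m1, n2}
  B2 = {m3, n1}
  B3 = {m2}
  B4 = {n0}
m0 ∈ B0, n0 ∈ B4 → different blocks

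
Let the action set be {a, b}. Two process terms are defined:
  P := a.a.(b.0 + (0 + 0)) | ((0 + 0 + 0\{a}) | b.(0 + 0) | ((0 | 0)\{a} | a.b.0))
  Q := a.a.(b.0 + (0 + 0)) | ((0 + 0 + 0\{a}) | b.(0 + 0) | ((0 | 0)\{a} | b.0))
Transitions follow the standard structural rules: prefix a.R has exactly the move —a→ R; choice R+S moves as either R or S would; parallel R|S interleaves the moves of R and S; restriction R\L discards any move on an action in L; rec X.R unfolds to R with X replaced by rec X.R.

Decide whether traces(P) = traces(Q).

P's transition system — 24 states:
  u0 = a.a.(b.0 + (0 + 0)) | ((0 + 0 + 0\{a}) | b.(0 + 0) | ((0 | 0)\{a} | a.b.0)) | ··a··> u1, ··a··> u2, ··b··> u3
  u1 = a.(b.0 + (0 + 0)) | ((0 + 0 + 0\{a}) | b.(0 + 0) | ((0 | 0)\{a} | a.b.0)) | ··a··> u4, ··a··> u5, ··b··> u6
  u2 = a.a.(b.0 + (0 + 0)) | ((0 + 0 + 0\{a}) | b.(0 + 0) | ((0 | 0)\{a} | b.0)) | ··a··> u5, ··b··> u7, ··b··> u8
  u3 = a.a.(b.0 + (0 + 0)) | ((0 + 0 + 0\{a}) | (0 + 0) | ((0 | 0)\{a} | a.b.0)) | ··a··> u6, ··a··> u7
  u4 = (b.0 + (0 + 0)) | ((0 + 0 + 0\{a}) | b.(0 + 0) | ((0 | 0)\{a} | a.b.0)) | ··a··> u9, ··b··> u10, ··b··> u11
  u5 = a.(b.0 + (0 + 0)) | ((0 + 0 + 0\{a}) | b.(0 + 0) | ((0 | 0)\{a} | b.0)) | ··a··> u9, ··b··> u12, ··b··> u13
  u6 = a.(b.0 + (0 + 0)) | ((0 + 0 + 0\{a}) | (0 + 0) | ((0 | 0)\{a} | a.b.0)) | ··a··> u10, ··a··> u12
  u7 = a.a.(b.0 + (0 + 0)) | ((0 + 0 + 0\{a}) | (0 + 0) | ((0 | 0)\{a} | b.0)) | ··a··> u12, ··b··> u14
  u8 = a.a.(b.0 + (0 + 0)) | ((0 + 0 + 0\{a}) | b.(0 + 0) | ((0 | 0)\{a} | 0)) | ··a··> u13, ··b··> u14
  u9 = (b.0 + (0 + 0)) | ((0 + 0 + 0\{a}) | b.(0 + 0) | ((0 | 0)\{a} | b.0)) | ··b··> u15, ··b··> u16, ··b··> u17
  u10 = (b.0 + (0 + 0)) | ((0 + 0 + 0\{a}) | (0 + 0) | ((0 | 0)\{a} | a.b.0)) | ··a··> u15, ··b··> u18
  u11 = 0 | ((0 + 0 + 0\{a}) | b.(0 + 0) | ((0 | 0)\{a} | a.b.0)) | ··a··> u17, ··b··> u18
  u12 = a.(b.0 + (0 + 0)) | ((0 + 0 + 0\{a}) | (0 + 0) | ((0 | 0)\{a} | b.0)) | ··a··> u15, ··b··> u19
  u13 = a.(b.0 + (0 + 0)) | ((0 + 0 + 0\{a}) | b.(0 + 0) | ((0 | 0)\{a} | 0)) | ··a··> u16, ··b··> u19
  u14 = a.a.(b.0 + (0 + 0)) | ((0 + 0 + 0\{a}) | (0 + 0) | ((0 | 0)\{a} | 0)) | ··a··> u19
  u15 = (b.0 + (0 + 0)) | ((0 + 0 + 0\{a}) | (0 + 0) | ((0 | 0)\{a} | b.0)) | ··b··> u20, ··b··> u21
  u16 = (b.0 + (0 + 0)) | ((0 + 0 + 0\{a}) | b.(0 + 0) | ((0 | 0)\{a} | 0)) | ··b··> u20, ··b··> u22
  u17 = 0 | ((0 + 0 + 0\{a}) | b.(0 + 0) | ((0 | 0)\{a} | b.0)) | ··b··> u21, ··b··> u22
  u18 = 0 | ((0 + 0 + 0\{a}) | (0 + 0) | ((0 | 0)\{a} | a.b.0)) | ··a··> u21
  u19 = a.(b.0 + (0 + 0)) | ((0 + 0 + 0\{a}) | (0 + 0) | ((0 | 0)\{a} | 0)) | ··a··> u20
  u20 = (b.0 + (0 + 0)) | ((0 + 0 + 0\{a}) | (0 + 0) | ((0 | 0)\{a} | 0)) | ··b··> u23
  u21 = 0 | ((0 + 0 + 0\{a}) | (0 + 0) | ((0 | 0)\{a} | b.0)) | ··b··> u23
  u22 = 0 | ((0 + 0 + 0\{a}) | b.(0 + 0) | ((0 | 0)\{a} | 0)) | ··b··> u23
  u23 = 0 | ((0 + 0 + 0\{a}) | (0 + 0) | ((0 | 0)\{a} | 0)) | (no moves)
Q's transition system — 16 states:
  v0 = a.a.(b.0 + (0 + 0)) | ((0 + 0 + 0\{a}) | b.(0 + 0) | ((0 | 0)\{a} | b.0)) | ··a··> v1, ··b··> v2, ··b··> v3
  v1 = a.(b.0 + (0 + 0)) | ((0 + 0 + 0\{a}) | b.(0 + 0) | ((0 | 0)\{a} | b.0)) | ··a··> v4, ··b··> v5, ··b··> v6
  v2 = a.a.(b.0 + (0 + 0)) | ((0 + 0 + 0\{a}) | (0 + 0) | ((0 | 0)\{a} | b.0)) | ··a··> v5, ··b··> v7
  v3 = a.a.(b.0 + (0 + 0)) | ((0 + 0 + 0\{a}) | b.(0 + 0) | ((0 | 0)\{a} | 0)) | ··a··> v6, ··b··> v7
  v4 = (b.0 + (0 + 0)) | ((0 + 0 + 0\{a}) | b.(0 + 0) | ((0 | 0)\{a} | b.0)) | ··b··> v10, ··b··> v8, ··b··> v9
  v5 = a.(b.0 + (0 + 0)) | ((0 + 0 + 0\{a}) | (0 + 0) | ((0 | 0)\{a} | b.0)) | ··a··> v8, ··b··> v11
  v6 = a.(b.0 + (0 + 0)) | ((0 + 0 + 0\{a}) | b.(0 + 0) | ((0 | 0)\{a} | 0)) | ··a··> v9, ··b··> v11
  v7 = a.a.(b.0 + (0 + 0)) | ((0 + 0 + 0\{a}) | (0 + 0) | ((0 | 0)\{a} | 0)) | ··a··> v11
  v8 = (b.0 + (0 + 0)) | ((0 + 0 + 0\{a}) | (0 + 0) | ((0 | 0)\{a} | b.0)) | ··b··> v12, ··b··> v13
  v9 = (b.0 + (0 + 0)) | ((0 + 0 + 0\{a}) | b.(0 + 0) | ((0 | 0)\{a} | 0)) | ··b··> v12, ··b··> v14
  v10 = 0 | ((0 + 0 + 0\{a}) | b.(0 + 0) | ((0 | 0)\{a} | b.0)) | ··b··> v13, ··b··> v14
  v11 = a.(b.0 + (0 + 0)) | ((0 + 0 + 0\{a}) | (0 + 0) | ((0 | 0)\{a} | 0)) | ··a··> v12
  v12 = (b.0 + (0 + 0)) | ((0 + 0 + 0\{a}) | (0 + 0) | ((0 | 0)\{a} | 0)) | ··b··> v15
  v13 = 0 | ((0 + 0 + 0\{a}) | (0 + 0) | ((0 | 0)\{a} | b.0)) | ··b··> v15
  v14 = 0 | ((0 + 0 + 0\{a}) | b.(0 + 0) | ((0 | 0)\{a} | 0)) | ··b··> v15
  v15 = 0 | ((0 + 0 + 0\{a}) | (0 + 0) | ((0 | 0)\{a} | 0)) | (no moves)
Executing aaa from P (initial set {u0}):
  step 1 (a): {u1, u2}
  step 2 (a): {u4, u5}
  step 3 (a): {u9}
  — P admits the full trace.
Executing aaa from Q (initial set {v0}):
  step 1 (a): {v1}
  step 2 (a): {v4}
  step 3 (a): ∅ (Q stuck)

NO — witness ⟨aaa⟩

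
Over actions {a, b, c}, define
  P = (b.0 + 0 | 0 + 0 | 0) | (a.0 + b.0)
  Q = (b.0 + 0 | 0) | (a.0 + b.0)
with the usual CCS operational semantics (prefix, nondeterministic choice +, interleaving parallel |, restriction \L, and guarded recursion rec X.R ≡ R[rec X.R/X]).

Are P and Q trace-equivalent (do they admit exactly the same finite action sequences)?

P's transition system — 4 states:
  u0 = (b.0 + 0 | 0 + 0 | 0) | (a.0 + b.0) → -a-> u1, -b-> u1, -b-> u2
  u1 = (b.0 + 0 | 0 + 0 | 0) | 0 → -b-> u3
  u2 = 0 | (a.0 + b.0) → -a-> u3, -b-> u3
  u3 = 0 | 0 → ·
Q's transition system — 4 states:
  v0 = (b.0 + 0 | 0) | (a.0 + b.0) → -a-> v1, -b-> v1, -b-> v2
  v1 = (b.0 + 0 | 0) | 0 → -b-> v3
  v2 = 0 | (a.0 + b.0) → -a-> v3, -b-> v3
  v3 = 0 | 0 → ·
Partition-refinement fixed point:
  B0 = {u0, v0}
  B1 = {u1, v1}
  B2 = {u3, v3}
  B3 = {u2, v2}
u0 ∈ B0, v0 ∈ B0 → same block
Bisimilar ⇒ trace-equivalent.

traces(P) = traces(Q)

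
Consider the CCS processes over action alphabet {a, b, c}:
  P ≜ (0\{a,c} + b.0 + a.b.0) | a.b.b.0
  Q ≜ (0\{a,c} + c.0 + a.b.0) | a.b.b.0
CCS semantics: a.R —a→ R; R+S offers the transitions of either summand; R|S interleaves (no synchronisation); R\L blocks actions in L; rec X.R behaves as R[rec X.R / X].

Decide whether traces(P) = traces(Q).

NO — witness ⟨b⟩

LTS(P): 12 reachable states
  m0 = (0\{a,c} + b.0 + a.b.0) | a.b.b.0 → =a=> m1, =a=> m2, =b=> m3
  m1 = (0\{a,c} + b.0 + a.b.0) | b.b.0 → =a=> m4, =b=> m5, =b=> m6
  m2 = b.0 | a.b.b.0 → =a=> m4, =b=> m3
  m3 = 0 | a.b.b.0 → =a=> m6
  m4 = b.0 | b.b.0 → =b=> m6, =b=> m7
  m5 = (0\{a,c} + b.0 + a.b.0) | b.0 → =a=> m7, =b=> m8, =b=> m9
  m6 = 0 | b.b.0 → =b=> m9
  m7 = b.0 | b.0 → =b=> m10, =b=> m9
  m8 = (0\{a,c} + b.0 + a.b.0) | 0 → =a=> m10, =b=> m11
  m9 = 0 | b.0 → =b=> m11
  m10 = b.0 | 0 → =b=> m11
  m11 = 0 | 0 → ∅
LTS(Q): 12 reachable states
  n0 = (0\{a,c} + c.0 + a.b.0) | a.b.b.0 → =a=> n1, =a=> n2, =c=> n3
  n1 = (0\{a,c} + c.0 + a.b.0) | b.b.0 → =a=> n4, =b=> n5, =c=> n6
  n2 = b.0 | a.b.b.0 → =a=> n4, =b=> n3
  n3 = 0 | a.b.b.0 → =a=> n6
  n4 = b.0 | b.b.0 → =b=> n6, =b=> n7
  n5 = (0\{a,c} + c.0 + a.b.0) | b.0 → =a=> n7, =b=> n8, =c=> n9
  n6 = 0 | b.b.0 → =b=> n9
  n7 = b.0 | b.0 → =b=> n10, =b=> n9
  n8 = (0\{a,c} + c.0 + a.b.0) | 0 → =a=> n10, =c=> n11
  n9 = 0 | b.0 → =b=> n11
  n10 = b.0 | 0 → =b=> n11
  n11 = 0 | 0 → ∅
Trace ⟨b⟩ through P, begin at {m0}:
  step 1 (b): {m3}
  ✓ P
Trace ⟨b⟩ through Q, begin at {n0}:
  step 1 (b): ∅ (Q stuck)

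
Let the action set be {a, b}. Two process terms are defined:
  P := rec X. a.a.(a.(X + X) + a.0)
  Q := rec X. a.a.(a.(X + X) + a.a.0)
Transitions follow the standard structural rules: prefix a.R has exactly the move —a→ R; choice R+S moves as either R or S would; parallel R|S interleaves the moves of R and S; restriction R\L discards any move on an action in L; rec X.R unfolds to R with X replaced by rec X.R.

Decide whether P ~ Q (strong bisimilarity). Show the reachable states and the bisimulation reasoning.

P ≁ Q

Reachable graph of P (5 states):
  m0 = rec X. a.a.(a.(X + X) + a.0) :: =a=> m1
  m1 = a.(a.((rec X. a.a.(a.(X + X) + a.0)) + (rec X. a.a.(a.(X + X) + a.0))) + a.0) :: =a=> m2
  m2 = a.((rec X. a.a.(a.(X + X) + a.0)) + (rec X. a.a.(a.(X + X) + a.0))) + a.0 :: =a=> m3, =a=> m4
  m3 = (rec X. a.a.(a.(X + X) + a.0)) + (rec X. a.a.(a.(X + X) + a.0)) :: =a=> m1
  m4 = 0 :: stopped
Reachable graph of Q (6 states):
  n0 = rec X. a.a.(a.(X + X) + a.a.0) :: =a=> n1
  n1 = a.(a.((rec X. a.a.(a.(X + X) + a.a.0)) + (rec X. a.a.(a.(X + X) + a.a.0))) + a.a.0) :: =a=> n2
  n2 = a.((rec X. a.a.(a.(X + X) + a.a.0)) + (rec X. a.a.(a.(X + X) + a.a.0))) + a.a.0 :: =a=> n3, =a=> n4
  n3 = (rec X. a.a.(a.(X + X) + a.a.0)) + (rec X. a.a.(a.(X + X) + a.a.0)) :: =a=> n1
  n4 = a.0 :: =a=> n5
  n5 = 0 :: stopped
Partition-refinement fixed point:
  B0 = {m0, m3}
  B1 = {m1}
  B2 = {m2}
  B3 = {m4, n5}
  B4 = {n0, n3}
  B5 = {n1}
  B6 = {n2}
  B7 = {n4}
m0 ∈ B0, n0 ∈ B4 → different blocks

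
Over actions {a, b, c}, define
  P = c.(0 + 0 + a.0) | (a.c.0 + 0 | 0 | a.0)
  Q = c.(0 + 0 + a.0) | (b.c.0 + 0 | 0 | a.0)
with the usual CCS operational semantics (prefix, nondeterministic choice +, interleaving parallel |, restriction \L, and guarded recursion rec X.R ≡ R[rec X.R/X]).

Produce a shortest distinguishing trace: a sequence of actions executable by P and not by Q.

Reachable graph of P (12 states):
  m0 = c.(0 + 0 + a.0) | (a.c.0 + 0 | 0 | a.0) ⊢ --a--▸ m1, --a--▸ m2, --c--▸ m3
  m1 = c.(0 + 0 + a.0) | (0 | 0 | 0) ⊢ --c--▸ m4
  m2 = c.(0 + 0 + a.0) | c.0 ⊢ --c--▸ m5, --c--▸ m6
  m3 = (0 + 0 + a.0) | (a.c.0 + 0 | 0 | a.0) ⊢ --a--▸ m4, --a--▸ m5, --a--▸ m7
  m4 = (0 + 0 + a.0) | (0 | 0 | 0) ⊢ --a--▸ m8
  m5 = (0 + 0 + a.0) | c.0 ⊢ --a--▸ m9, --c--▸ m10
  m6 = c.(0 + 0 + a.0) | 0 ⊢ --c--▸ m10
  m7 = 0 | (a.c.0 + 0 | 0 | a.0) ⊢ --a--▸ m8, --a--▸ m9
  m8 = 0 | (0 | 0 | 0) ⊢ ∅
  m9 = 0 | c.0 ⊢ --c--▸ m11
  m10 = (0 + 0 + a.0) | 0 ⊢ --a--▸ m11
  m11 = 0 | 0 ⊢ ∅
Reachable graph of Q (12 states):
  n0 = c.(0 + 0 + a.0) | (b.c.0 + 0 | 0 | a.0) ⊢ --a--▸ n1, --b--▸ n2, --c--▸ n3
  n1 = c.(0 + 0 + a.0) | (0 | 0 | 0) ⊢ --c--▸ n4
  n2 = c.(0 + 0 + a.0) | c.0 ⊢ --c--▸ n5, --c--▸ n6
  n3 = (0 + 0 + a.0) | (b.c.0 + 0 | 0 | a.0) ⊢ --a--▸ n4, --a--▸ n7, --b--▸ n5
  n4 = (0 + 0 + a.0) | (0 | 0 | 0) ⊢ --a--▸ n8
  n5 = (0 + 0 + a.0) | c.0 ⊢ --a--▸ n9, --c--▸ n10
  n6 = c.(0 + 0 + a.0) | 0 ⊢ --c--▸ n10
  n7 = 0 | (b.c.0 + 0 | 0 | a.0) ⊢ --a--▸ n8, --b--▸ n9
  n8 = 0 | (0 | 0 | 0) ⊢ ∅
  n9 = 0 | c.0 ⊢ --c--▸ n11
  n10 = (0 + 0 + a.0) | 0 ⊢ --a--▸ n11
  n11 = 0 | 0 ⊢ ∅
Trace ⟨acc⟩ through P, begin at {m0}:
  [1] a ⇒ {m1, m2}
  [2] c ⇒ {m4, m5, m6}
  [3] c ⇒ {m10}
  ✓ P
Trace ⟨acc⟩ through Q, begin at {n0}:
  [1] a ⇒ {n1}
  [2] c ⇒ {n4}
  [3] c ⇒ ∅ (Q stuck)

acc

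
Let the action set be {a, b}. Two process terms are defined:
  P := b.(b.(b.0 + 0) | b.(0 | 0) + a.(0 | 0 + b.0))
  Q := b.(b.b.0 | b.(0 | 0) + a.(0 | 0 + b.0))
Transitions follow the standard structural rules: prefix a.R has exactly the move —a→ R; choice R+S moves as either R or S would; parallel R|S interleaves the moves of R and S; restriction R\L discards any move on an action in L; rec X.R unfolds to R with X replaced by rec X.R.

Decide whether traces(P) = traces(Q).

traces(P) = traces(Q)

LTS(P): 9 reachable states
  m0 = b.(b.(b.0 + 0) | b.(0 | 0) + a.(0 | 0 + b.0)) | --b--▸ m1
  m1 = b.(b.0 + 0) | b.(0 | 0) + a.(0 | 0 + b.0) | --a--▸ m2, --b--▸ m3, --b--▸ m4
  m2 = 0 | 0 + b.0 | --b--▸ m5
  m3 = (b.0 + 0) | b.(0 | 0) | --b--▸ m6, --b--▸ m7
  m4 = b.(b.0 + 0) | (0 | 0) | --b--▸ m6
  m5 = 0 | stopped
  m6 = (b.0 + 0) | (0 | 0) | --b--▸ m8
  m7 = 0 | b.(0 | 0) | --b--▸ m8
  m8 = 0 | (0 | 0) | stopped
LTS(Q): 9 reachable states
  n0 = b.(b.b.0 | b.(0 | 0) + a.(0 | 0 + b.0)) | --b--▸ n1
  n1 = b.b.0 | b.(0 | 0) + a.(0 | 0 + b.0) | --a--▸ n2, --b--▸ n3, --b--▸ n4
  n2 = 0 | 0 + b.0 | --b--▸ n5
  n3 = b.0 | b.(0 | 0) | --b--▸ n6, --b--▸ n7
  n4 = b.b.0 | (0 | 0) | --b--▸ n7
  n5 = 0 | stopped
  n6 = 0 | b.(0 | 0) | --b--▸ n8
  n7 = b.0 | (0 | 0) | --b--▸ n8
  n8 = 0 | (0 | 0) | stopped
Partition-refinement fixed point:
  B0 = {m0, n0}
  B1 = {m1, n1}
  B2 = {m2, m6, m7, n2, n6, n7}
  B3 = {m5, m8, n5, n8}
  B4 = {m3, m4, n3, n4}
m0 ∈ B0, n0 ∈ B0 → same block
Bisimilar ⇒ trace-equivalent.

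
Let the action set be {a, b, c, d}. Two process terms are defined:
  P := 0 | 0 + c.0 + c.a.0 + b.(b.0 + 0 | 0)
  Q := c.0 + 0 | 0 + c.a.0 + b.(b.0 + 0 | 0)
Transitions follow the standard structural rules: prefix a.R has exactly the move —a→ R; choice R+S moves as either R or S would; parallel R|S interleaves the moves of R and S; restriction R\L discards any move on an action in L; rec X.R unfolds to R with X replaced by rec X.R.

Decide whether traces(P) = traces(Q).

LTS(P): 4 reachable states
  p0 = 0 | 0 + c.0 + c.a.0 + b.(b.0 + 0 | 0) :: --b--▸ p1, --c--▸ p2, --c--▸ p3
  p1 = b.0 + 0 | 0 :: --b--▸ p2
  p2 = 0 :: (no moves)
  p3 = a.0 :: --a--▸ p2
LTS(Q): 4 reachable states
  q0 = c.0 + 0 | 0 + c.a.0 + b.(b.0 + 0 | 0) :: --b--▸ q1, --c--▸ q2, --c--▸ q3
  q1 = b.0 + 0 | 0 :: --b--▸ q2
  q2 = 0 :: (no moves)
  q3 = a.0 :: --a--▸ q2
Partition-refinement fixed point:
  B0 = {p0, q0}
  B1 = {p1, q1}
  B2 = {p2, q2}
  B3 = {p3, q3}
p0 ∈ B0, q0 ∈ B0 → same block
Bisimilar ⇒ trace-equivalent.

traces(P) = traces(Q)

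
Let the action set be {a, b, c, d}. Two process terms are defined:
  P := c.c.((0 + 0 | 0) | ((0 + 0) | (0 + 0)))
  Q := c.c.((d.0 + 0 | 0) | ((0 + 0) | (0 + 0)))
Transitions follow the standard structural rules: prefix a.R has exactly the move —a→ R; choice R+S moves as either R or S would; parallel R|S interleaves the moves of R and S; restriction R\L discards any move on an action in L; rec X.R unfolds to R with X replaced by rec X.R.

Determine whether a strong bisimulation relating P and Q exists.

not bisimilar

Reachable graph of P (3 states):
  u0 = c.c.((0 + 0 | 0) | ((0 + 0) | (0 + 0))) ⊢ —c→ u1
  u1 = c.((0 + 0 | 0) | ((0 + 0) | (0 + 0))) ⊢ —c→ u2
  u2 = (0 + 0 | 0) | ((0 + 0) | (0 + 0)) ⊢ ∅
Reachable graph of Q (4 states):
  v0 = c.c.((d.0 + 0 | 0) | ((0 + 0) | (0 + 0))) ⊢ —c→ v1
  v1 = c.((d.0 + 0 | 0) | ((0 + 0) | (0 + 0))) ⊢ —c→ v2
  v2 = (d.0 + 0 | 0) | ((0 + 0) | (0 + 0)) ⊢ —d→ v3
  v3 = 0 | ((0 + 0) | (0 + 0)) ⊢ ∅
Partition-refinement fixed point:
  B0 = {u0}
  B1 = {u1}
  B2 = {u2, v3}
  B3 = {v0}
  B4 = {v1}
  B5 = {v2}
u0 ∈ B0, v0 ∈ B3 → different blocks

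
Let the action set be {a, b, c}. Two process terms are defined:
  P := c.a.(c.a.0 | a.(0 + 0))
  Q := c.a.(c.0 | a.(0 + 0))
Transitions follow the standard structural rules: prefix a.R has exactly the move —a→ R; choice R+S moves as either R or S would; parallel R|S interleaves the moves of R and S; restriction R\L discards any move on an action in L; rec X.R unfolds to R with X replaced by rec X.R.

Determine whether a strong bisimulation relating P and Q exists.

P's transition system — 8 states:
  p0 = c.a.(c.a.0 | a.(0 + 0)) ⊢ -c-> p1
  p1 = a.(c.a.0 | a.(0 + 0)) ⊢ -a-> p2
  p2 = c.a.0 | a.(0 + 0) ⊢ -a-> p3, -c-> p4
  p3 = c.a.0 | (0 + 0) ⊢ -c-> p5
  p4 = a.0 | a.(0 + 0) ⊢ -a-> p5, -a-> p6
  p5 = a.0 | (0 + 0) ⊢ -a-> p7
  p6 = 0 | a.(0 + 0) ⊢ -a-> p7
  p7 = 0 | (0 + 0) ⊢ ·
Q's transition system — 6 states:
  q0 = c.a.(c.0 | a.(0 + 0)) ⊢ -c-> q1
  q1 = a.(c.0 | a.(0 + 0)) ⊢ -a-> q2
  q2 = c.0 | a.(0 + 0) ⊢ -a-> q3, -c-> q4
  q3 = c.0 | (0 + 0) ⊢ -c-> q5
  q4 = 0 | a.(0 + 0) ⊢ -a-> q5
  q5 = 0 | (0 + 0) ⊢ ·
Bisimilarity quotient blocks:
  B0 = {p0}
  B1 = {p1}
  B2 = {p2}
  B3 = {p3}
  B4 = {p5, p6, q4}
  B5 = {p7, q5}
  B6 = {p4}
  B7 = {q0}
  B8 = {q1}
  B9 = {q2}
  B10 = {q3}
p0 ∈ B0, q0 ∈ B7 → different blocks

NO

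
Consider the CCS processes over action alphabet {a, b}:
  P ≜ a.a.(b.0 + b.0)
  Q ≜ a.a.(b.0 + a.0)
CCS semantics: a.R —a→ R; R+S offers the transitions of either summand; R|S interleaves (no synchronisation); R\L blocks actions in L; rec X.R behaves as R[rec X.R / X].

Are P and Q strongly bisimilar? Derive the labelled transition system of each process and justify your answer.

Reachable graph of P (4 states):
  s0 = a.a.(b.0 + b.0) :: --a--▸ s1
  s1 = a.(b.0 + b.0) :: --a--▸ s2
  s2 = b.0 + b.0 :: --b--▸ s3
  s3 = 0 :: stopped
Reachable graph of Q (4 states):
  t0 = a.a.(b.0 + a.0) :: --a--▸ t1
  t1 = a.(b.0 + a.0) :: --a--▸ t2
  t2 = b.0 + a.0 :: --a--▸ t3, --b--▸ t3
  t3 = 0 :: stopped
Coarsest stable partition (strong bisimilarity classes):
  B0 = {s0}
  B1 = {s1}
  B2 = {s2}
  B3 = {s3, t3}
  B4 = {t0}
  B5 = {t1}
  B6 = {t2}
s0 ∈ B0, t0 ∈ B4 → different blocks

not bisimilar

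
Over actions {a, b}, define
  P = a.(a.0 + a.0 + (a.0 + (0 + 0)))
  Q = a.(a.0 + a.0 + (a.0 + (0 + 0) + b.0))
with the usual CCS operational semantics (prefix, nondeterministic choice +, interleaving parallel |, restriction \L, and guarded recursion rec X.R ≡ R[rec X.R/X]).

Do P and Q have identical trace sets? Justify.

Reachable graph of P (3 states):
  p0 = a.(a.0 + a.0 + (a.0 + (0 + 0))) | —a→ p1
  p1 = a.0 + a.0 + (a.0 + (0 + 0)) | —a→ p2
  p2 = 0 | ∅
Reachable graph of Q (3 states):
  q0 = a.(a.0 + a.0 + (a.0 + (0 + 0) + b.0)) | —a→ q1
  q1 = a.0 + a.0 + (a.0 + (0 + 0) + b.0) | —a→ q2, —b→ q2
  q2 = 0 | ∅
Executing ab from Q (initial set {q0}):
  after a @ step 1: {q1}
  after b @ step 2: {q2}
  Q completes σ.
Executing ab from P (initial set {p0}):
  after a @ step 1: {p1}
  after b @ step 2: ∅  — P cannot continue

NO — witness ⟨ab⟩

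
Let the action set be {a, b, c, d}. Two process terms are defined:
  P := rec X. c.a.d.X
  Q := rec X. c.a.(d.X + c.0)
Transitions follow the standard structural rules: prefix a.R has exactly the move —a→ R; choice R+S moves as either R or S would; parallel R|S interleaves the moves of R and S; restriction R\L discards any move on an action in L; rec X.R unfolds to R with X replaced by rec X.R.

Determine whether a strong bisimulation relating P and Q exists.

NO

LTS(P): 3 reachable states
  s0 = rec X. c.a.d.X has moves =c=> s1
  s1 = a.d.(rec X. c.a.d.X) has moves =a=> s2
  s2 = d.(rec X. c.a.d.X) has moves =d=> s0
LTS(Q): 4 reachable states
  t0 = rec X. c.a.(d.X + c.0) has moves =c=> t1
  t1 = a.(d.(rec X. c.a.(d.X + c.0)) + c.0) has moves =a=> t2
  t2 = d.(rec X. c.a.(d.X + c.0)) + c.0 has moves =c=> t3, =d=> t0
  t3 = 0 has moves ·
Coarsest stable partition (strong bisimilarity classes):
  B0 = {s0}
  B1 = {s1}
  B2 = {s2}
  B3 = {t0}
  B4 = {t1}
  B5 = {t2}
  B6 = {t3}
s0 ∈ B0, t0 ∈ B3 → different blocks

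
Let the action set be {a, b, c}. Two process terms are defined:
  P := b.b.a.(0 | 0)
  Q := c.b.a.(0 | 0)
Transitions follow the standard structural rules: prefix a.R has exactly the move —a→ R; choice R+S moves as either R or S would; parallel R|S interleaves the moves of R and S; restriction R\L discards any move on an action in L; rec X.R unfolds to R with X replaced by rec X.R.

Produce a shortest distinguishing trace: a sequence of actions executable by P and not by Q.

b

LTS(P): 4 reachable states
  u0 = b.b.a.(0 | 0) | ··b··> u1
  u1 = b.a.(0 | 0) | ··b··> u2
  u2 = a.(0 | 0) | ··a··> u3
  u3 = 0 | 0 | (no moves)
LTS(Q): 4 reachable states
  v0 = c.b.a.(0 | 0) | ··c··> v1
  v1 = b.a.(0 | 0) | ··b··> v2
  v2 = a.(0 | 0) | ··a··> v3
  v3 = 0 | 0 | (no moves)
Run σ = ⟨b⟩ on P: start {u0}
  after b @ step 1: {u1}
  ✓ P
Run σ = ⟨b⟩ on Q: start {v0}
  after b @ step 1: ∅ (Q stuck)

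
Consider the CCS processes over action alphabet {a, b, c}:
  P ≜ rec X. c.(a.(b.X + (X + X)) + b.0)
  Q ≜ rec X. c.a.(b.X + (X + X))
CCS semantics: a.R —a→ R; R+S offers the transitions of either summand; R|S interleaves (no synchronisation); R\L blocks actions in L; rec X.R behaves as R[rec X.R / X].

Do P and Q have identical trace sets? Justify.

traces(P) ≠ traces(Q) — witness ⟨cb⟩

P's transition system — 4 states:
  p0 = rec X. c.(a.(b.X + (X + X)) + b.0) ⊢ —c→ p1
  p1 = a.(b.(rec X. c.(a.(b.X + (X + X)) + b.0)) + ((rec X. c.(a.(b.X + (X + X)) + b.0)) + (rec X. c.(a.(b.X + (X + X)) + b.0)))) + b.0 ⊢ —a→ p2, —b→ p3
  p2 = b.(rec X. c.(a.(b.X + (X + X)) + b.0)) + ((rec X. c.(a.(b.X + (X + X)) + b.0)) + (rec X. c.(a.(b.X + (X + X)) + b.0))) ⊢ —b→ p0, —c→ p1
  p3 = 0 ⊢ (no moves)
Q's transition system — 3 states:
  q0 = rec X. c.a.(b.X + (X + X)) ⊢ —c→ q1
  q1 = a.(b.(rec X. c.a.(b.X + (X + X))) + ((rec X. c.a.(b.X + (X + X))) + (rec X. c.a.(b.X + (X + X))))) ⊢ —a→ q2
  q2 = b.(rec X. c.a.(b.X + (X + X))) + ((rec X. c.a.(b.X + (X + X))) + (rec X. c.a.(b.X + (X + X)))) ⊢ —b→ q0, —c→ q1
Executing cb from P (initial set {p0}):
  step 1 (c): {p1}
  step 2 (b): {p3}
  ✓ P
Executing cb from Q (initial set {q0}):
  step 1 (c): {q1}
  step 2 (b): ∅ (Q stuck)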